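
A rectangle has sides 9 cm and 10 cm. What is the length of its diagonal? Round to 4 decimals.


Shape: rectangle (diagonal via Pythagoras)
Sides: 9 cm and 10 cm
Formula: d = sqrt(l^2 + w^2)
l^2 = 81, w^2 = 100
l^2 + w^2 = 181
d = sqrt(181)
d = 13.4536
13.4536 cm


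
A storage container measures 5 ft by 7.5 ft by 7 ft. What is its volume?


Shape: rectangular prism
l = 5 ft, w = 7.5 ft, h = 7 ft
Formula: V = l * w * h
V = 5 * 7.5 * 7
V = 37.5 * 7
V = 262.5
262.5 ft^3


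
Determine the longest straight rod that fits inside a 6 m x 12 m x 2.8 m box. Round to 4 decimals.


Shape: rectangular box (space diagonal)
l = 6 m, w = 12 m, h = 2.8 m
Visualize: the diagonal of the base, then a right triangle with that diagonal and the height.
Formula: d = sqrt(l^2 + w^2 + h^2)
l^2 + w^2 + h^2 = 36 + 144 + 7.84 = 187.84
d = sqrt(187.84)
d = 13.7055
13.7055 m


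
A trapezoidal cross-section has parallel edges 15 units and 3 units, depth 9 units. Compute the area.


Shape: trapezoid
Parallel sides a = 15 units, b = 3 units; Height h = 9 units
Formula: A = (a + b) * h / 2
a + b = 15 + 3 = 18
A = 18 * 9 / 2
A = 162 / 2
A = 81
81 units^2


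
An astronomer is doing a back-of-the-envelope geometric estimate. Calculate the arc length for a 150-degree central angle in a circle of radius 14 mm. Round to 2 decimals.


Shape: circular arc
Radius r = 14 mm, Angle = 150 degrees
Formula: L = (angle/360) * 2 * pi * r
2 * pi * r = 28 * pi
L = (150/360) * 28 * pi
L = 11.666667 * pi
L = 36.65
36.65 mm


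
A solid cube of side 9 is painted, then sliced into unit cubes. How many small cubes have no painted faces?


Large cube: 9 x 9 x 9, cut into unit cubes.
n = 9, so n - 2 = 7
Unpainted cubes form the interior (n - 2)^3 block.
(n - 2)^3 = 7^3 = 343
343 unit cubes


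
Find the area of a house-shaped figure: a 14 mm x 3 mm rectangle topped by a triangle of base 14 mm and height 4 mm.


Composite shape: rectangle + triangle
Rectangle area = 14 * 3 = 42
Triangle area = 0.5 * 14 * 4 = 28
Total = 42 + 28
Total = 70
70 mm^2


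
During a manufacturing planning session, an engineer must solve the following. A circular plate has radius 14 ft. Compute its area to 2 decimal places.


Shape: circle
Radius r = 14 ft
Formula: A = pi * r^2
r^2 = 14^2 = 196
A = pi * 196
A = 615.75
615.75 ft^2


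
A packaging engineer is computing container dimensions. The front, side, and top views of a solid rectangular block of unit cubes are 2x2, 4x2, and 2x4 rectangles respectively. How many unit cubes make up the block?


Orthographic views of a solid rectangular block:
Front view 2 x 2 -> length = 2, height = 2
Side view 4 x 2 -> width = 4, height = 2 (consistent)
Top view 2 x 4 -> confirms length = 2, width = 4
The block is 2 x 4 x 2.
Total unit cubes = 2 * 4 * 2 = 16
16 unit cubes


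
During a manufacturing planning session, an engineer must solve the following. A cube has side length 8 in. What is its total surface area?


Shape: cube
Side s = 8 in
A cube has 6 square faces.
Formula: SA = 6 * s^2
s^2 = 64
SA = 6 * 64
SA = 384
384 in^2


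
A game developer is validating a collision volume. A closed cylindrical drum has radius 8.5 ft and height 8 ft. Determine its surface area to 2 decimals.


Shape: closed cylinder
Radius r = 8.5 ft, Height h = 8 ft
Formula: SA = 2*pi*r^2 + 2*pi*r*h = 2*pi*r*(r + h)
r + h = 16.5
2 * r * (r + h) = 2 * 8.5 * 16.5 = 280.5
SA = 280.5 * pi
SA = 881.22
881.22 ft^2


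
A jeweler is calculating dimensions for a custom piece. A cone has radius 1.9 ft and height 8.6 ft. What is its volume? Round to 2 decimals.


Shape: cone
Radius r = 1.9 ft, Height h = 8.6 ft
Formula: V = (1/3) * pi * r^2 * h
r^2 = 3.61
pi * r^2 * h = pi * 3.61 * 8.6 = 31.046 * pi
V = 31.046 * pi / 3
V = 32.51
32.51 ft^3


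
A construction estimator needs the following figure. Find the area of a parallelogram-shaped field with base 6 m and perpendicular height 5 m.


Shape: parallelogram
Base b = 6 m, Height h = 5 m
Formula: A = b * h
A = 6 * 5
A = 30
30 m^2


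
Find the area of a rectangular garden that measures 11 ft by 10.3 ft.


Shape: rectangle
Length l = 11 ft, Width w = 10.3 ft
Formula: A = l * w
A = 11 * 10.3
A = 113.3
113.3 ft^2


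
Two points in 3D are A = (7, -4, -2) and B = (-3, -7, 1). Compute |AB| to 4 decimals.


3D distance between two points
P1 = (7, -4, -2), P2 = (-3, -7, 1)
Formula: d = sqrt((x2-x1)^2 + (y2-y1)^2 + (z2-z1)^2)
dx = -3 - 7 = -10
dy = -7 - -4 = -3
dz = 1 - -2 = 3
dx^2 + dy^2 + dz^2 = 100 + 9 + 9 = 118
d = sqrt(118)
d = 10.8628
10.8628 units


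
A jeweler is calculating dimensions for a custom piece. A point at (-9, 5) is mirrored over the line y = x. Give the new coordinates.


Transformation: reflection
Original point: (-9, 5)
Rule for reflection over y = x: (x, y) -> (y, x)
Apply: (-9, 5) -> (5, -9)
(5, -9)


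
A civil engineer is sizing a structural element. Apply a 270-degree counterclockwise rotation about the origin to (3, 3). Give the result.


Transformation: rotation about the origin
Original point: (3, 3)
Rule for 270 deg counterclockwise: (x, y) -> (y, -x)
Apply: (3, 3) -> (3, -3)
(3, -3)


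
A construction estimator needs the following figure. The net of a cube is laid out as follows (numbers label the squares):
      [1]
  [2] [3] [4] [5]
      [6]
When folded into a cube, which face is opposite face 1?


Net: cross layout. Take square 3 as the base (bottom).
Fold the four squares in the horizontal row up around 3: 2 -> left, 4 -> right, 5 wraps to the top.
Fold 1 and 6 up from 3: 1 -> back, 6 -> front.
Opposite pairs are therefore: (1, 6), (2, 4), (3, 5).
Face 1 is opposite face 6.
face 6


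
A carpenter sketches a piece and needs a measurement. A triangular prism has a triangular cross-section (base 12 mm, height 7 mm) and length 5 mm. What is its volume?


Shape: triangular prism
Triangle base = 12 mm, triangle height = 7 mm, prism length L = 5 mm
Formula: V = (1/2 * b * h_tri) * L
Cross-section area = 0.5 * 12 * 7 = 42
V = 42 * 5
V = 210
210 mm^3


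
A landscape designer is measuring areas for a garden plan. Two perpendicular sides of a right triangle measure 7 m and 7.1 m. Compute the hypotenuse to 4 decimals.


Shape: right triangle
Legs a = 7 m, b = 7.1 m
Formula: c = sqrt(a^2 + b^2)
a^2 = 49, b^2 = 50.41
a^2 + b^2 = 99.41
c = sqrt(99.41)
c = 9.9705
9.9705 m


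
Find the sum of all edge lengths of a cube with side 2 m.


Shape: cube
Side s = 2 m
A cube has 12 edges, all equal.
Formula: total edge length = 12 * s
Total = 12 * 2
Total = 24
24 m


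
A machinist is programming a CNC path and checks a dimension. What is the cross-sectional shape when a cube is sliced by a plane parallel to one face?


Solid: cube
Cutting plane: parallel to one face
Visualize the intersection of the plane with the solid's surface.
The boundary of the cut region is a square.
square


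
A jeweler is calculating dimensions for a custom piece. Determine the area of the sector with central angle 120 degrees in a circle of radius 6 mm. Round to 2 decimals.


Shape: circular sector
Radius r = 6 mm, Angle = 120 degrees
Formula: A = (angle/360) * pi * r^2
r^2 = 36
Fraction of circle = 120/360
A = (120/360) * pi * 36
A = 12 * pi
A = 37.7
37.7 mm^2


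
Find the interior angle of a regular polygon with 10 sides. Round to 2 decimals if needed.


Shape: regular decagon (10 sides)
Formula: interior angle = (n - 2) * 180 / n
(n - 2) = 8
(n - 2) * 180 = 1440
angle = 1440 / 10
angle = 144
144 degrees


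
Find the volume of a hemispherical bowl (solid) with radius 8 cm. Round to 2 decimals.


Shape: hemisphere (half of a sphere)
Radius r = 8 cm
Formula: V = (1/2) * (4/3) * pi * r^3 = (2/3) * pi * r^3
r^3 = 512
(2/3) * 512 = 341.333333
V = 341.333333 * pi
V = 1072.33
1072.33 cm^3


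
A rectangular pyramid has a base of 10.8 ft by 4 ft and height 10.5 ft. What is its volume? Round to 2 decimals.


Shape: rectangular pyramid
Base: 10.8 ft x 4 ft, Height h = 10.5 ft
Formula: V = (1/3) * base_area * h
base_area = 10.8 * 4 = 43.2
base_area * h = 43.2 * 10.5 = 453.6
V = 453.6 / 3
V = 151.2
151.2 ft^3


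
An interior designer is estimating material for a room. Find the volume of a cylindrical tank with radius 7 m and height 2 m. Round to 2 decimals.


Shape: cylinder
Radius r = 7 m, Height h = 2 m
Formula: V = pi * r^2 * h
r^2 = 49
V = pi * 49 * 2
V = 98 * pi
V = 307.88
307.88 m^3


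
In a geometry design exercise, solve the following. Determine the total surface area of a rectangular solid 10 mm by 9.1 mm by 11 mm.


Shape: rectangular prism
l = 10 mm, w = 9.1 mm, h = 11 mm
Formula: SA = 2(lw + lh + wh)
lw = 91, lh = 110, wh = 100.1
lw + lh + wh = 301.1
SA = 2 * 301.1
SA = 602.2
602.2 mm^2


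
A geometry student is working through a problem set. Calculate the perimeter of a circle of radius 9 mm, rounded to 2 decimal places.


Shape: circle
Radius r = 9 mm
Formula: C = 2 * pi * r
C = 2 * pi * 9
C = 18 * pi
C = 56.55
56.55 mm


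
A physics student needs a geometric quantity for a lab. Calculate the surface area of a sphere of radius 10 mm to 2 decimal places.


Shape: sphere
Radius r = 10 mm
Formula: SA = 4 * pi * r^2
r^2 = 100
SA = 4 * pi * 100
SA = 400 * pi
SA = 1256.64
1256.64 mm^2


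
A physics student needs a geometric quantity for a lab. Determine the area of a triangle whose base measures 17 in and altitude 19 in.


Shape: triangle
Base b = 17 in, Height h = 19 in
Formula: A = (1/2) * b * h
A = 0.5 * 17 * 19
A = 0.5 * 323
A = 161.5
161.5 in^2


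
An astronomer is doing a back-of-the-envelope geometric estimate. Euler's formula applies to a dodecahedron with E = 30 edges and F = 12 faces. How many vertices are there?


Polyhedron: dodecahedron
Euler's formula for convex polyhedra: V - E + F = 2
Given: E = 30 edges and F = 12 faces
Solve for V:
V = 2 + E - F = 2 + 30 - 12 = 20
20 vertices


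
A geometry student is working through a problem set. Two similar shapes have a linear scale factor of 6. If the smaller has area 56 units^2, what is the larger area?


Linear scale factor k = 6
Original area = 56 units^2
Rule: under a linear scaling by k, areas scale by k^2.
k^2 = 6^2 = 36
New area = 56 * 36
New area = 2016
2016 units^2


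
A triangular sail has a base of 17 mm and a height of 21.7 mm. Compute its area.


Shape: triangle
Base b = 17 mm, Height h = 21.7 mm
Formula: A = (1/2) * b * h
A = 0.5 * 17 * 21.7
A = 0.5 * 368.9
A = 184.45
184.45 mm^2


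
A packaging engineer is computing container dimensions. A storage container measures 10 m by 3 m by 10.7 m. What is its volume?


Shape: rectangular prism
l = 10 m, w = 3 m, h = 10.7 m
Formula: V = l * w * h
V = 10 * 3 * 10.7
V = 30 * 10.7
V = 321
321 m^3


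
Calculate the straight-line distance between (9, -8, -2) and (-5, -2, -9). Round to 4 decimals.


3D distance between two points
P1 = (9, -8, -2), P2 = (-5, -2, -9)
Formula: d = sqrt((x2-x1)^2 + (y2-y1)^2 + (z2-z1)^2)
dx = -5 - 9 = -14
dy = -2 - -8 = 6
dz = -9 - -2 = -7
dx^2 + dy^2 + dz^2 = 196 + 36 + 49 = 281
d = sqrt(281)
d = 16.7631
16.7631 units


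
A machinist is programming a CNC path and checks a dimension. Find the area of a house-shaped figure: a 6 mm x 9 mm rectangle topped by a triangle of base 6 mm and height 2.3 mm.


Composite shape: rectangle + triangle
Rectangle area = 6 * 9 = 54
Triangle area = 0.5 * 6 * 2.3 = 6.9
Total = 54 + 6.9
Total = 60.9
60.9 mm^2


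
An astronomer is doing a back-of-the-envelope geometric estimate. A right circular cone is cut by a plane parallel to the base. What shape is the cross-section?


Solid: right circular cone
Cutting plane: parallel to the base
Visualize the intersection of the plane with the solid's surface.
The boundary of the cut region is a circle.
circle


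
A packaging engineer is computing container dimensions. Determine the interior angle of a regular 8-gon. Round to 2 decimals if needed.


Shape: regular octagon (8 sides)
Formula: interior angle = (n - 2) * 180 / n
(n - 2) = 6
(n - 2) * 180 = 1080
angle = 1080 / 8
angle = 135
135 degrees


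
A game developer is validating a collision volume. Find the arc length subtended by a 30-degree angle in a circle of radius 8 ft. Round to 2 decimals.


Shape: circular arc
Radius r = 8 ft, Angle = 30 degrees
Formula: L = (angle/360) * 2 * pi * r
2 * pi * r = 16 * pi
L = (30/360) * 16 * pi
L = 1.333333 * pi
L = 4.19
4.19 ft


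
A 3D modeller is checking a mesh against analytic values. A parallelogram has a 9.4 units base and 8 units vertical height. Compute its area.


Shape: parallelogram
Base b = 9.4 units, Height h = 8 units
Formula: A = b * h
A = 9.4 * 8
A = 75.2
75.2 units^2


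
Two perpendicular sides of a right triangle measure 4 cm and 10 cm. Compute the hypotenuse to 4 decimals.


Shape: right triangle
Legs a = 4 cm, b = 10 cm
Formula: c = sqrt(a^2 + b^2)
a^2 = 16, b^2 = 100
a^2 + b^2 = 116
c = sqrt(116)
c = 10.7703
10.7703 cm


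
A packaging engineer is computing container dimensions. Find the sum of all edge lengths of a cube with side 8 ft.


Shape: cube
Side s = 8 ft
A cube has 12 edges, all equal.
Formula: total edge length = 12 * s
Total = 12 * 8
Total = 96
96 ft


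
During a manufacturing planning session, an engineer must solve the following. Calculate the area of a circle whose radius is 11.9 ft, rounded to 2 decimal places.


Shape: circle
Radius r = 11.9 ft
Formula: A = pi * r^2
r^2 = 11.9^2 = 141.61
A = pi * 141.61
A = 444.88
444.88 ft^2


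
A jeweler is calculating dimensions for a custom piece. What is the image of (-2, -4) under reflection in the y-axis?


Transformation: reflection
Original point: (-2, -4)
Rule for reflection over the y-axis: (x, y) -> (-x, y)
Apply: (-2, -4) -> (2, -4)
(2, -4)


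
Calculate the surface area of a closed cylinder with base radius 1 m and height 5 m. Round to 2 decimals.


Shape: closed cylinder
Radius r = 1 m, Height h = 5 m
Formula: SA = 2*pi*r^2 + 2*pi*r*h = 2*pi*r*(r + h)
r + h = 6
2 * r * (r + h) = 2 * 1 * 6 = 12
SA = 12 * pi
SA = 37.7
37.7 m^2


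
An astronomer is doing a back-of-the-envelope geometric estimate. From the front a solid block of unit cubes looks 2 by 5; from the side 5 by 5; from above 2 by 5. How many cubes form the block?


Orthographic views of a solid rectangular block:
Front view 2 x 5 -> length = 2, height = 5
Side view 5 x 5 -> width = 5, height = 5 (consistent)
Top view 2 x 5 -> confirms length = 2, width = 5
The block is 2 x 5 x 5.
Total unit cubes = 2 * 5 * 5 = 50
50 unit cubes


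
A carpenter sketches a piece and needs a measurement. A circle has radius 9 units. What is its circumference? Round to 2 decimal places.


Shape: circle
Radius r = 9 units
Formula: C = 2 * pi * r
C = 2 * pi * 9
C = 18 * pi
C = 56.55
56.55 units


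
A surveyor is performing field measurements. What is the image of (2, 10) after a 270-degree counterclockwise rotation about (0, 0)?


Transformation: rotation about the origin
Original point: (2, 10)
Rule for 270 deg counterclockwise: (x, y) -> (y, -x)
Apply: (2, 10) -> (10, -2)
(10, -2)


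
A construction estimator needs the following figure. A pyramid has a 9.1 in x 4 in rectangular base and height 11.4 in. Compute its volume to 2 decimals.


Shape: rectangular pyramid
Base: 9.1 in x 4 in, Height h = 11.4 in
Formula: V = (1/3) * base_area * h
base_area = 9.1 * 4 = 36.4
base_area * h = 36.4 * 11.4 = 414.96
V = 414.96 / 3
V = 138.32
138.32 in^3


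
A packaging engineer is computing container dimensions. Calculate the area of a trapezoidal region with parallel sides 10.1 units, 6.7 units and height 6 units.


Shape: trapezoid
Parallel sides a = 10.1 units, b = 6.7 units; Height h = 6 units
Formula: A = (a + b) * h / 2
a + b = 10.1 + 6.7 = 16.8
A = 16.8 * 6 / 2
A = 100.8 / 2
A = 50.4
50.4 units^2


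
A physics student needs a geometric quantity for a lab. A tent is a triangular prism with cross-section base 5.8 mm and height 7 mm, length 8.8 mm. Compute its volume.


Shape: triangular prism
Triangle base = 5.8 mm, triangle height = 7 mm, prism length L = 8.8 mm
Formula: V = (1/2 * b * h_tri) * L
Cross-section area = 0.5 * 5.8 * 7 = 20.3
V = 20.3 * 8.8
V = 178.64
178.64 mm^3


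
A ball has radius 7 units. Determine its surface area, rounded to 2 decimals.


Shape: sphere
Radius r = 7 units
Formula: SA = 4 * pi * r^2
r^2 = 49
SA = 4 * pi * 49
SA = 196 * pi
SA = 615.75
615.75 units^2


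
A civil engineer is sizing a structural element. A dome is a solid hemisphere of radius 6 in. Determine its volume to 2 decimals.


Shape: hemisphere (half of a sphere)
Radius r = 6 in
Formula: V = (1/2) * (4/3) * pi * r^3 = (2/3) * pi * r^3
r^3 = 216
(2/3) * 216 = 144
V = 144 * pi
V = 452.39
452.39 in^3


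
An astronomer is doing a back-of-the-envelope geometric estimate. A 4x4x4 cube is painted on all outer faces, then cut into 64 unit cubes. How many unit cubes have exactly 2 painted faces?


Large cube: 4 x 4 x 4, cut into unit cubes.
n = 4, so n - 2 = 2
Cubes with 2 painted faces lie along the edges, excluding corners.
A cube has 12 edges; each contributes (n - 2) = 2 such cubes.
Count = 12 * 2 = 24
24 unit cubes


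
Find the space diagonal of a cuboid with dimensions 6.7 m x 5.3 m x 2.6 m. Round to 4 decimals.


Shape: rectangular box (space diagonal)
l = 6.7 m, w = 5.3 m, h = 2.6 m
Visualize: the diagonal of the base, then a right triangle with that diagonal and the height.
Formula: d = sqrt(l^2 + w^2 + h^2)
l^2 + w^2 + h^2 = 44.89 + 28.09 + 6.76 = 79.74
d = sqrt(79.74)
d = 8.9297
8.9297 m


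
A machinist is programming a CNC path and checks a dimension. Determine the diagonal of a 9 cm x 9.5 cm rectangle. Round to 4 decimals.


Shape: rectangle (diagonal via Pythagoras)
Sides: 9 cm and 9.5 cm
Formula: d = sqrt(l^2 + w^2)
l^2 = 81, w^2 = 90.25
l^2 + w^2 = 171.25
d = sqrt(171.25)
d = 13.0863
13.0863 cm


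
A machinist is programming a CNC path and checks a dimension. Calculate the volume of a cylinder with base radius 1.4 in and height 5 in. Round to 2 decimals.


Shape: cylinder
Radius r = 1.4 in, Height h = 5 in
Formula: V = pi * r^2 * h
r^2 = 1.96
V = pi * 1.96 * 5
V = 9.8 * pi
V = 30.79
30.79 in^3


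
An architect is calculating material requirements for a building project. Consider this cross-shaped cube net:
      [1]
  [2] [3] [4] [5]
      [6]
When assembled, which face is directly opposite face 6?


Net: cross layout. Take square 3 as the base (bottom).
Fold the four squares in the horizontal row up around 3: 2 -> left, 4 -> right, 5 wraps to the top.
Fold 1 and 6 up from 3: 1 -> back, 6 -> front.
Opposite pairs are therefore: (1, 6), (2, 4), (3, 5).
Face 6 is opposite face 1.
face 1


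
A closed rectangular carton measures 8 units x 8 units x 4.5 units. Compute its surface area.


Shape: rectangular prism
l = 8 units, w = 8 units, h = 4.5 units
Formula: SA = 2(lw + lh + wh)
lw = 64, lh = 36, wh = 36
lw + lh + wh = 136
SA = 2 * 136
SA = 272
272 units^2


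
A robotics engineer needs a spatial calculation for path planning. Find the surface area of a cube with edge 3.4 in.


Shape: cube
Side s = 3.4 in
A cube has 6 square faces.
Formula: SA = 6 * s^2
s^2 = 11.56
SA = 6 * 11.56
SA = 69.36
69.36 in^2


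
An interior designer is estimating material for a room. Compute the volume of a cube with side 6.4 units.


Shape: cube
Side s = 6.4 units
Formula: V = s^3
V = 6.4 * 6.4 * 6.4
V = 40.96 * 6.4
V = 262.144
262.144 units^3


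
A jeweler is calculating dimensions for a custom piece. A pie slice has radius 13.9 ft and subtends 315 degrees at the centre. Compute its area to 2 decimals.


Shape: circular sector
Radius r = 13.9 ft, Angle = 315 degrees
Formula: A = (angle/360) * pi * r^2
r^2 = 193.21
Fraction of circle = 315/360
A = (315/360) * pi * 193.21
A = 169.05875 * pi
A = 531.11
531.11 ft^2


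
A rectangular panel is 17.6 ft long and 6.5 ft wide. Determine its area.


Shape: rectangle
Length l = 17.6 ft, Width w = 6.5 ft
Formula: A = l * w
A = 17.6 * 6.5
A = 114.4
114.4 ft^2


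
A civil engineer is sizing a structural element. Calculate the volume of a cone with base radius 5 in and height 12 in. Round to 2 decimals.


Shape: cone
Radius r = 5 in, Height h = 12 in
Formula: V = (1/3) * pi * r^2 * h
r^2 = 25
pi * r^2 * h = pi * 25 * 12 = 300 * pi
V = 300 * pi / 3
V = 314.16
314.16 in^3


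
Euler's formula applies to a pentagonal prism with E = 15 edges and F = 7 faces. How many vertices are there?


Polyhedron: pentagonal prism
Euler's formula for convex polyhedra: V - E + F = 2
Given: E = 15 edges and F = 7 faces
Solve for V:
V = 2 + E - F = 2 + 15 - 7 = 10
10 vertices


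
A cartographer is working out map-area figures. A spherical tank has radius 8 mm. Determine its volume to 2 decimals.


Shape: sphere
Radius r = 8 mm
Formula: V = (4/3) * pi * r^3
r^3 = 512
(4/3) * 512 = 682.666667
V = 682.666667 * pi
V = 2144.66
2144.66 mm^3


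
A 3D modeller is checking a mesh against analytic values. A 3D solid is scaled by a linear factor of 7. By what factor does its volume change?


Linear scale factor k = 7
Rule: under a linear scaling by k, volumes scale by k^3.
k^3 = 7 * 7 * 7
k^3 = 49 * 7
k^3 = 343
Volume scales by a factor of 343.
343 (dimensionless)


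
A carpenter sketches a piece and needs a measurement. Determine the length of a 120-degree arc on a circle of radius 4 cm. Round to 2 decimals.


Shape: circular arc
Radius r = 4 cm, Angle = 120 degrees
Formula: L = (angle/360) * 2 * pi * r
2 * pi * r = 8 * pi
L = (120/360) * 8 * pi
L = 2.666667 * pi
L = 8.38
8.38 cm


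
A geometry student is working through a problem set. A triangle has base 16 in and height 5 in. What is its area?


Shape: triangle
Base b = 16 in, Height h = 5 in
Formula: A = (1/2) * b * h
A = 0.5 * 16 * 5
A = 0.5 * 80
A = 40
40 in^2


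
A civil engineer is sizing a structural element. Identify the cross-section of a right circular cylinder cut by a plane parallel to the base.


Solid: right circular cylinder
Cutting plane: parallel to the base
Visualize the intersection of the plane with the solid's surface.
The boundary of the cut region is a circle.
circle


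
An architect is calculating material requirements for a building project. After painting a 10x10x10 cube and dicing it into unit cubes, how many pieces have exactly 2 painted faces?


Large cube: 10 x 10 x 10, cut into unit cubes.
n = 10, so n - 2 = 8
Cubes with 2 painted faces lie along the edges, excluding corners.
A cube has 12 edges; each contributes (n - 2) = 8 such cubes.
Count = 12 * 8 = 96
96 unit cubes


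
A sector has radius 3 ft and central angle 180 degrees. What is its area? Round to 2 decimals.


Shape: circular sector
Radius r = 3 ft, Angle = 180 degrees
Formula: A = (angle/360) * pi * r^2
r^2 = 9
Fraction of circle = 180/360
A = (180/360) * pi * 9
A = 4.5 * pi
A = 14.14
14.14 ft^2


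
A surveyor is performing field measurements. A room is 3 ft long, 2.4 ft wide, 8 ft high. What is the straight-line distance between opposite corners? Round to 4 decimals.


Shape: rectangular box (space diagonal)
l = 3 ft, w = 2.4 ft, h = 8 ft
Visualize: the diagonal of the base, then a right triangle with that diagonal and the height.
Formula: d = sqrt(l^2 + w^2 + h^2)
l^2 + w^2 + h^2 = 9 + 5.76 + 64 = 78.76
d = sqrt(78.76)
d = 8.8747
8.8747 ft


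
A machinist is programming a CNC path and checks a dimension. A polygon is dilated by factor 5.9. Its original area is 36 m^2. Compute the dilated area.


Linear scale factor k = 5.9
Original area = 36 m^2
Rule: under a linear scaling by k, areas scale by k^2.
k^2 = 5.9^2 = 34.81
New area = 36 * 34.81
New area = 1253.16
1253.16 m^2


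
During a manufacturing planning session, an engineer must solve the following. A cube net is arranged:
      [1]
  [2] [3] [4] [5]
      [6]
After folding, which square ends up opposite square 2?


Net: cross layout. Take square 3 as the base (bottom).
Fold the four squares in the horizontal row up around 3: 2 -> left, 4 -> right, 5 wraps to the top.
Fold 1 and 6 up from 3: 1 -> back, 6 -> front.
Opposite pairs are therefore: (1, 6), (2, 4), (3, 5).
Face 2 is opposite face 4.
face 4


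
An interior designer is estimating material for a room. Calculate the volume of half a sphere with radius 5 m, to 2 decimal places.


Shape: hemisphere (half of a sphere)
Radius r = 5 m
Formula: V = (1/2) * (4/3) * pi * r^3 = (2/3) * pi * r^3
r^3 = 125
(2/3) * 125 = 83.333333
V = 83.333333 * pi
V = 261.8
261.8 m^3


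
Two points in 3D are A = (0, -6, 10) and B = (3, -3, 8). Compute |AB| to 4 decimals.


3D distance between two points
P1 = (0, -6, 10), P2 = (3, -3, 8)
Formula: d = sqrt((x2-x1)^2 + (y2-y1)^2 + (z2-z1)^2)
dx = 3 - 0 = 3
dy = -3 - -6 = 3
dz = 8 - 10 = -2
dx^2 + dy^2 + dz^2 = 9 + 9 + 4 = 22
d = sqrt(22)
d = 4.6904
4.6904 units


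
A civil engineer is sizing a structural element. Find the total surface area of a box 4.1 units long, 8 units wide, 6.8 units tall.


Shape: rectangular prism
l = 4.1 units, w = 8 units, h = 6.8 units
Formula: SA = 2(lw + lh + wh)
lw = 32.8, lh = 27.88, wh = 54.4
lw + lh + wh = 115.08
SA = 2 * 115.08
SA = 230.16
230.16 units^2


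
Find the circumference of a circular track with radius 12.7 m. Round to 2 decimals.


Shape: circle
Radius r = 12.7 m
Formula: C = 2 * pi * r
C = 2 * pi * 12.7
C = 25.4 * pi
C = 79.8
79.8 m


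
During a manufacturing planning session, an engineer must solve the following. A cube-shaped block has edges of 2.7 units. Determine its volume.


Shape: cube
Side s = 2.7 units
Formula: V = s^3
V = 2.7 * 2.7 * 2.7
V = 7.29 * 2.7
V = 19.683
19.683 units^3


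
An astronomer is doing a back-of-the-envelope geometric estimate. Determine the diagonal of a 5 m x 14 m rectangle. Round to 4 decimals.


Shape: rectangle (diagonal via Pythagoras)
Sides: 5 m and 14 m
Formula: d = sqrt(l^2 + w^2)
l^2 = 25, w^2 = 196
l^2 + w^2 = 221
d = sqrt(221)
d = 14.8661
14.8661 m


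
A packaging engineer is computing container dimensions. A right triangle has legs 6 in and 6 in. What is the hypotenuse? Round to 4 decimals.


Shape: right triangle
Legs a = 6 in, b = 6 in
Formula: c = sqrt(a^2 + b^2)
a^2 = 36, b^2 = 36
a^2 + b^2 = 72
c = sqrt(72)
c = 8.4853
8.4853 in


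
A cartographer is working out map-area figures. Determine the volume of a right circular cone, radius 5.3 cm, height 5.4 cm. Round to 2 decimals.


Shape: cone
Radius r = 5.3 cm, Height h = 5.4 cm
Formula: V = (1/3) * pi * r^2 * h
r^2 = 28.09
pi * r^2 * h = pi * 28.09 * 5.4 = 151.686 * pi
V = 151.686 * pi / 3
V = 158.85
158.85 cm^3


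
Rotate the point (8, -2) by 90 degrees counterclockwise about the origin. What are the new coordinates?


Transformation: rotation about the origin
Original point: (8, -2)
Rule for 90 deg counterclockwise: (x, y) -> (-y, x)
Apply: (8, -2) -> (2, 8)
(2, 8)


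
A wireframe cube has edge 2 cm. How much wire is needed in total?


Shape: cube
Side s = 2 cm
A cube has 12 edges, all equal.
Formula: total edge length = 12 * s
Total = 12 * 2
Total = 24
24 cm


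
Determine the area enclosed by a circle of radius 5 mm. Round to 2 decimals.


Shape: circle
Radius r = 5 mm
Formula: A = pi * r^2
r^2 = 5^2 = 25
A = pi * 25
A = 78.54
78.54 mm^2


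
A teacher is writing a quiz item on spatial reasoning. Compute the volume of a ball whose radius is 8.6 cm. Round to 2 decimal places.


Shape: sphere
Radius r = 8.6 cm
Formula: V = (4/3) * pi * r^3
r^3 = 636.056
(4/3) * 636.056 = 848.074667
V = 848.074667 * pi
V = 2664.31
2664.31 cm^3


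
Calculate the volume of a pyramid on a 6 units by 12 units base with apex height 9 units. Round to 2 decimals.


Shape: rectangular pyramid
Base: 6 units x 12 units, Height h = 9 units
Formula: V = (1/3) * base_area * h
base_area = 6 * 12 = 72
base_area * h = 72 * 9 = 648
V = 648 / 3
V = 216
216 units^3


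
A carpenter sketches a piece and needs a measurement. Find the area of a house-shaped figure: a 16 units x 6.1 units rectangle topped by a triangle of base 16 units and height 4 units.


Composite shape: rectangle + triangle
Rectangle area = 16 * 6.1 = 97.6
Triangle area = 0.5 * 16 * 4 = 32
Total = 97.6 + 32
Total = 129.6
129.6 units^2


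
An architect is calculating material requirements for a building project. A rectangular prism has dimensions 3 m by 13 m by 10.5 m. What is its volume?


Shape: rectangular prism
l = 3 m, w = 13 m, h = 10.5 m
Formula: V = l * w * h
V = 3 * 13 * 10.5
V = 39 * 10.5
V = 409.5
409.5 m^3


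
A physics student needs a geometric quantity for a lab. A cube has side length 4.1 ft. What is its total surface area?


Shape: cube
Side s = 4.1 ft
A cube has 6 square faces.
Formula: SA = 6 * s^2
s^2 = 16.81
SA = 6 * 16.81
SA = 100.86
100.86 ft^2


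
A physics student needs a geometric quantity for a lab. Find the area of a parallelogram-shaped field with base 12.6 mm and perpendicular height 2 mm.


Shape: parallelogram
Base b = 12.6 mm, Height h = 2 mm
Formula: A = b * h
A = 12.6 * 2
A = 25.2
25.2 mm^2


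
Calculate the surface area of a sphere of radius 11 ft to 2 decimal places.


Shape: sphere
Radius r = 11 ft
Formula: SA = 4 * pi * r^2
r^2 = 121
SA = 4 * pi * 121
SA = 484 * pi
SA = 1520.53
1520.53 ft^2


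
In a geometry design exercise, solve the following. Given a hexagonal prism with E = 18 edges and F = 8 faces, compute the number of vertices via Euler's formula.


Polyhedron: hexagonal prism
Euler's formula for convex polyhedra: V - E + F = 2
Given: E = 18 edges and F = 8 faces
Solve for V:
V = 2 + E - F = 2 + 18 - 8 = 12
12 vertices


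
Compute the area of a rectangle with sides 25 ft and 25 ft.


Shape: rectangle
Length l = 25 ft, Width w = 25 ft
Formula: A = l * w
A = 25 * 25
A = 625
625 ft^2


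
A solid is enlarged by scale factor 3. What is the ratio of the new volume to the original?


Linear scale factor k = 3
Rule: under a linear scaling by k, volumes scale by k^3.
k^3 = 3 * 3 * 3
k^3 = 9 * 3
k^3 = 27
Volume scales by a factor of 27.
27 (dimensionless)


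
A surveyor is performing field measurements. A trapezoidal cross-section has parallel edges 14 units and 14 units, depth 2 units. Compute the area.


Shape: trapezoid
Parallel sides a = 14 units, b = 14 units; Height h = 2 units
Formula: A = (a + b) * h / 2
a + b = 14 + 14 = 28
A = 28 * 2 / 2
A = 56 / 2
A = 28
28 units^2


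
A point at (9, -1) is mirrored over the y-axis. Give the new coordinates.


Transformation: reflection
Original point: (9, -1)
Rule for reflection over the y-axis: (x, y) -> (-x, y)
Apply: (9, -1) -> (-9, -1)
(-9, -1)


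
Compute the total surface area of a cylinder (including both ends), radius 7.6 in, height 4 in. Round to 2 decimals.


Shape: closed cylinder
Radius r = 7.6 in, Height h = 4 in
Formula: SA = 2*pi*r^2 + 2*pi*r*h = 2*pi*r*(r + h)
r + h = 11.6
2 * r * (r + h) = 2 * 7.6 * 11.6 = 176.32
SA = 176.32 * pi
SA = 553.93
553.93 in^2


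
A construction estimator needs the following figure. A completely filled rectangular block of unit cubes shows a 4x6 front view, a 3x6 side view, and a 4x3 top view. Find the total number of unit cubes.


Orthographic views of a solid rectangular block:
Front view 4 x 6 -> length = 4, height = 6
Side view 3 x 6 -> width = 3, height = 6 (consistent)
Top view 4 x 3 -> confirms length = 4, width = 3
The block is 4 x 3 x 6.
Total unit cubes = 4 * 3 * 6 = 72
72 unit cubes


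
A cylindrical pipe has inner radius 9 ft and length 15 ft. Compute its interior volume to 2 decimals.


Shape: cylinder
Radius r = 9 ft, Height h = 15 ft
Formula: V = pi * r^2 * h
r^2 = 81
V = pi * 81 * 15
V = 1215 * pi
V = 3817.04
3817.04 ft^3


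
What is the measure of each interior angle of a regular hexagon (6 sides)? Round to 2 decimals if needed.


Shape: regular hexagon (6 sides)
Formula: interior angle = (n - 2) * 180 / n
(n - 2) = 4
(n - 2) * 180 = 720
angle = 720 / 6
angle = 120
120 degrees


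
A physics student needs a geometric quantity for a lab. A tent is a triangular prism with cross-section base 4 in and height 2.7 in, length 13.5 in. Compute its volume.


Shape: triangular prism
Triangle base = 4 in, triangle height = 2.7 in, prism length L = 13.5 in
Formula: V = (1/2 * b * h_tri) * L
Cross-section area = 0.5 * 4 * 2.7 = 5.4
V = 5.4 * 13.5
V = 72.9
72.9 in^3


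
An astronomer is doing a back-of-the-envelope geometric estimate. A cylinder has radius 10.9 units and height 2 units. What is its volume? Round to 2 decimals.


Shape: cylinder
Radius r = 10.9 units, Height h = 2 units
Formula: V = pi * r^2 * h
r^2 = 118.81
V = pi * 118.81 * 2
V = 237.62 * pi
V = 746.51
746.51 units^3


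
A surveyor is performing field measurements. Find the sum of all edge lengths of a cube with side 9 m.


Shape: cube
Side s = 9 m
A cube has 12 edges, all equal.
Formula: total edge length = 12 * s
Total = 12 * 9
Total = 108
108 m


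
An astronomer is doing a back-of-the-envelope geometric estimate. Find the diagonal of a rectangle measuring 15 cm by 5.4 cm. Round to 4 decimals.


Shape: rectangle (diagonal via Pythagoras)
Sides: 15 cm and 5.4 cm
Formula: d = sqrt(l^2 + w^2)
l^2 = 225, w^2 = 29.16
l^2 + w^2 = 254.16
d = sqrt(254.16)
d = 15.9424
15.9424 cm


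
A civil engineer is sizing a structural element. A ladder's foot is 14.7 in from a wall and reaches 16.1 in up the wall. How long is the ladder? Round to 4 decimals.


Shape: right triangle
Legs a = 14.7 in, b = 16.1 in
Formula: c = sqrt(a^2 + b^2)
a^2 = 216.09, b^2 = 259.21
a^2 + b^2 = 475.3
c = sqrt(475.3)
c = 21.8014
21.8014 in


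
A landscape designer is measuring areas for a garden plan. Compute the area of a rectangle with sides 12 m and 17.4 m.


Shape: rectangle
Length l = 12 m, Width w = 17.4 m
Formula: A = l * w
A = 12 * 17.4
A = 208.8
208.8 m^2


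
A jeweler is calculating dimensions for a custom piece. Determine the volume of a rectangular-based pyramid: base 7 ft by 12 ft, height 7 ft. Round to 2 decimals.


Shape: rectangular pyramid
Base: 7 ft x 12 ft, Height h = 7 ft
Formula: V = (1/3) * base_area * h
base_area = 7 * 12 = 84
base_area * h = 84 * 7 = 588
V = 588 / 3
V = 196
196 ft^3


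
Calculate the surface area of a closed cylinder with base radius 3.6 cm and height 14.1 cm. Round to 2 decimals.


Shape: closed cylinder
Radius r = 3.6 cm, Height h = 14.1 cm
Formula: SA = 2*pi*r^2 + 2*pi*r*h = 2*pi*r*(r + h)
r + h = 17.7
2 * r * (r + h) = 2 * 3.6 * 17.7 = 127.44
SA = 127.44 * pi
SA = 400.36
400.36 cm^2


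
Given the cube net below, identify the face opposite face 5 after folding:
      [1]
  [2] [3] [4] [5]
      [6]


Net: cross layout. Take square 3 as the base (bottom).
Fold the four squares in the horizontal row up around 3: 2 -> left, 4 -> right, 5 wraps to the top.
Fold 1 and 6 up from 3: 1 -> back, 6 -> front.
Opposite pairs are therefore: (1, 6), (2, 4), (3, 5).
Face 5 is opposite face 3.
face 3


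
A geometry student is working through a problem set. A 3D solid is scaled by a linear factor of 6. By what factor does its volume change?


Linear scale factor k = 6
Rule: under a linear scaling by k, volumes scale by k^3.
k^3 = 6 * 6 * 6
k^3 = 36 * 6
k^3 = 216
Volume scales by a factor of 216.
216 (dimensionless)


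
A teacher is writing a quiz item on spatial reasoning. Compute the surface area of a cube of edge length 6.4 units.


Shape: cube
Side s = 6.4 units
A cube has 6 square faces.
Formula: SA = 6 * s^2
s^2 = 40.96
SA = 6 * 40.96
SA = 245.76
245.76 units^2


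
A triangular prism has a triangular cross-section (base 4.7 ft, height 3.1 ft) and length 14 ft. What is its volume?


Shape: triangular prism
Triangle base = 4.7 ft, triangle height = 3.1 ft, prism length L = 14 ft
Formula: V = (1/2 * b * h_tri) * L
Cross-section area = 0.5 * 4.7 * 3.1 = 7.285
V = 7.285 * 14
V = 101.99
101.99 ft^3


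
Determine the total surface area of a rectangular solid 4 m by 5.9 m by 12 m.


Shape: rectangular prism
l = 4 m, w = 5.9 m, h = 12 m
Formula: SA = 2(lw + lh + wh)
lw = 23.6, lh = 48, wh = 70.8
lw + lh + wh = 142.4
SA = 2 * 142.4
SA = 284.8
284.8 m^2


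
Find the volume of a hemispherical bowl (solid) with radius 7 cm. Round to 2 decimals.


Shape: hemisphere (half of a sphere)
Radius r = 7 cm
Formula: V = (1/2) * (4/3) * pi * r^3 = (2/3) * pi * r^3
r^3 = 343
(2/3) * 343 = 228.666667
V = 228.666667 * pi
V = 718.38
718.38 cm^3


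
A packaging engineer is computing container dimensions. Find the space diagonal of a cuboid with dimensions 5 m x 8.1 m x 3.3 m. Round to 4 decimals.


Shape: rectangular box (space diagonal)
l = 5 m, w = 8.1 m, h = 3.3 m
Visualize: the diagonal of the base, then a right triangle with that diagonal and the height.
Formula: d = sqrt(l^2 + w^2 + h^2)
l^2 + w^2 + h^2 = 25 + 65.61 + 10.89 = 101.5
d = sqrt(101.5)
d = 10.0747
10.0747 m


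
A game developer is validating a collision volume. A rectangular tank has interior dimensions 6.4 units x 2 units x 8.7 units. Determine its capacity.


Shape: rectangular prism
l = 6.4 units, w = 2 units, h = 8.7 units
Formula: V = l * w * h
V = 6.4 * 2 * 8.7
V = 12.8 * 8.7
V = 111.36
111.36 units^3


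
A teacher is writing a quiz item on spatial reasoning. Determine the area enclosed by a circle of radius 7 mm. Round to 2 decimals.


Shape: circle
Radius r = 7 mm
Formula: A = pi * r^2
r^2 = 7^2 = 49
A = pi * 49
A = 153.94
153.94 mm^2


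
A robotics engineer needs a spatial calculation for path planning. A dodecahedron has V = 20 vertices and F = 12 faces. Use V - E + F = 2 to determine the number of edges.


Polyhedron: dodecahedron
Euler's formula for convex polyhedra: V - E + F = 2
Given: V = 20 vertices and F = 12 faces
Solve for E:
E = V + F - 2 = 20 + 12 - 2 = 30
30 edges


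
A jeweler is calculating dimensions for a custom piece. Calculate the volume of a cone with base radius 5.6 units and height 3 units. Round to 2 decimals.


Shape: cone
Radius r = 5.6 units, Height h = 3 units
Formula: V = (1/3) * pi * r^2 * h
r^2 = 31.36
pi * r^2 * h = pi * 31.36 * 3 = 94.08 * pi
V = 94.08 * pi / 3
V = 98.52
98.52 units^3


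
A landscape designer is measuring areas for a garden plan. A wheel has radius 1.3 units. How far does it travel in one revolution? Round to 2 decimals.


Shape: circle
Radius r = 1.3 units
Formula: C = 2 * pi * r
C = 2 * pi * 1.3
C = 2.6 * pi
C = 8.17
8.17 units


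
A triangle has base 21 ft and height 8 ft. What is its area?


Shape: triangle
Base b = 21 ft, Height h = 8 ft
Formula: A = (1/2) * b * h
A = 0.5 * 21 * 8
A = 0.5 * 168
A = 84
84 ft^2


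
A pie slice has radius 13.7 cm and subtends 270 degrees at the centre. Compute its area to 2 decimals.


Shape: circular sector
Radius r = 13.7 cm, Angle = 270 degrees
Formula: A = (angle/360) * pi * r^2
r^2 = 187.69
Fraction of circle = 270/360
A = (270/360) * pi * 187.69
A = 140.7675 * pi
A = 442.23
442.23 cm^2


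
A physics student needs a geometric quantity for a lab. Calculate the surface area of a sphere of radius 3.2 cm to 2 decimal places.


Shape: sphere
Radius r = 3.2 cm
Formula: SA = 4 * pi * r^2
r^2 = 10.24
SA = 4 * pi * 10.24
SA = 40.96 * pi
SA = 128.68
128.68 cm^2


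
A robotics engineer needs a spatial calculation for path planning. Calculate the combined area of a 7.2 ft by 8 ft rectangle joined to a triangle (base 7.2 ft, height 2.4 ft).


Composite shape: rectangle + triangle
Rectangle area = 7.2 * 8 = 57.6
Triangle area = 0.5 * 7.2 * 2.4 = 8.64
Total = 57.6 + 8.64
Total = 66.24
66.24 ft^2


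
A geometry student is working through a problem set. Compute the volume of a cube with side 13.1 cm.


Shape: cube
Side s = 13.1 cm
Formula: V = s^3
V = 13.1 * 13.1 * 13.1
V = 171.61 * 13.1
V = 2248.091
2248.091 cm^3


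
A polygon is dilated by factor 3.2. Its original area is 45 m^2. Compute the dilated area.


Linear scale factor k = 3.2
Original area = 45 m^2
Rule: under a linear scaling by k, areas scale by k^2.
k^2 = 3.2^2 = 10.24
New area = 45 * 10.24
New area = 460.8
460.8 m^2
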